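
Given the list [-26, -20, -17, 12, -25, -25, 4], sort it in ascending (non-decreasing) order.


Original list: [-26, -20, -17, 12, -25, -25, 4]
Repeatedly take the smallest remaining element:
  Remaining [-26, -20, -17, 12, -25, -25, 4] -> smallest is -26
  Remaining [-20, -17, 12, -25, -25, 4] -> smallest is -25
  Remaining [-20, -17, 12, -25, 4] -> smallest is -25
  Remaining [-20, -17, 12, 4] -> smallest is -20
  Remaining [-17, 12, 4] -> smallest is -17
  Remaining [12, 4] -> smallest is 4
  Remaining [12] -> smallest is 12
Collecting the picks in order gives the sorted list.
Final answer: [-26, -25, -25, -20, -17, 4, 12]


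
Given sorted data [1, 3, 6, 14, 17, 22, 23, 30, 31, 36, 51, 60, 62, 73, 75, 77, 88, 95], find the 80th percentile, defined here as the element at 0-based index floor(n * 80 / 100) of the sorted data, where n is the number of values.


The dataset has n = 18 elements.
Index = floor(18 * 80 / 100) = floor(1440 / 100) = floor(14.4) = 14
Counting from index 0 in the sorted data, the element at index 14 is 75.
Final answer: 75


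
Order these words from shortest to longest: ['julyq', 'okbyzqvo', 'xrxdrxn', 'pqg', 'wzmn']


Compute lengths:
  'julyq' has length 5
  'okbyzqvo' has length 8
  'xrxdrxn' has length 7
  'pqg' has length 3
  'wzmn' has length 4
Lengths in increasing order: 3 < 4 < 5 < 7 < 8
Listing the words in that order gives the answer.
Final answer: ['pqg', 'wzmn', 'julyq', 'xrxdrxn', 'okbyzqvo']


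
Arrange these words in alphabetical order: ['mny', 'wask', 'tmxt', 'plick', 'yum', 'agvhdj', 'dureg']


Compare strings character by character (the first differing letter decides):
  'agvhdj' < 'dureg' since 'a' < 'd' at position 1
  'dureg' < 'mny' since 'd' < 'm' at position 1
  'mny' < 'plick' since 'm' < 'p' at position 1
  'plick' < 'tmxt' since 'p' < 't' at position 1
  'tmxt' < 'wask' since 't' < 'w' at position 1
  'wask' < 'yum' since 'w' < 'y' at position 1
Chaining these comparisons gives the alphabetical order.
Final answer: ['agvhdj', 'dureg', 'mny', 'plick', 'tmxt', 'wask', 'yum']


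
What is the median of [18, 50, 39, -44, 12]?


First, sort the list: [-44, 12, 18, 39, 50]
The list has 5 elements (odd count).
The middle index is 2 (0-based), and the element there is 18.
Final answer: 18


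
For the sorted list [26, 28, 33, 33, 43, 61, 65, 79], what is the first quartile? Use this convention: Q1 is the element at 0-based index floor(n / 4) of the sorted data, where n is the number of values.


The list has n = 8 elements.
Q1 index = floor(8 / 4) = floor(2) = 2
Counting from index 0 in the sorted data, the element at index 2 is 33.
Final answer: 33


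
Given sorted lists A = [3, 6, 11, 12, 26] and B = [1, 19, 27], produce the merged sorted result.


List A: [3, 6, 11, 12, 26]
List B: [1, 19, 27]
Repeatedly compare the front elements and take the smaller:
  3 vs 1 -> take 1
  3 vs 19 -> take 3
  6 vs 19 -> take 6
  11 vs 19 -> take 11
  12 vs 19 -> take 12
  26 vs 19 -> take 19
  26 vs 27 -> take 26
  A is exhausted; append the rest of B: [27]
Final answer: [1, 3, 6, 11, 12, 19, 26, 27]


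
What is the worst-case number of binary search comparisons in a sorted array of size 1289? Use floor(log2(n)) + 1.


Binary search halves the search space each step.
Maximum comparisons = floor(log2(1289)) + 1
log2(1289) = 10.332
floor(log2(1289)) = 10, so 10 + 1 = 11
Final answer: 11


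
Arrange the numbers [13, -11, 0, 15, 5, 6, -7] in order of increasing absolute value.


Compute absolute values:
  |13| = 13
  |-11| = 11
  |0| = 0
  |15| = 15
  |5| = 5
  |6| = 6
  |-7| = 7
Absolute values in increasing order: 0 < 5 < 6 < 7 < 11 < 13 < 15
Listing the original numbers in that order gives the answer.
Final answer: [0, 5, 6, -7, -11, 13, 15]


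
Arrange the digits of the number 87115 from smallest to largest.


The number 87115 has digits: 8, 7, 1, 1, 5
Sorted: 1, 1, 5, 7, 8
Joining the sorted digits gives the result.
Final answer: 11578


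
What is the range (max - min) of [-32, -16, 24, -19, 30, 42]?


Maximum value: 42
Minimum value: -32
Range = 42 - (-32) = 74
Final answer: 74


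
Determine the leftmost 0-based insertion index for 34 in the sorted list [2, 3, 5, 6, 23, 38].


List is sorted: [2, 3, 5, 6, 23, 38]
We need the leftmost position where 34 can be inserted, i.e. the first index whose element is >= 34 (or the end of the list if none is).
Binary search with low=0, high=6 (0-based indices):
  low=0, high=6, mid=3: a[3]=6 < 34, so low = 4
  low=4, high=6, mid=5: a[5]=38 >= 34, so high = 5
  low=4, high=5, mid=4: a[4]=23 < 34, so low = 5
Now low = high = 5, so the insertion index is 5.
Final answer: 5


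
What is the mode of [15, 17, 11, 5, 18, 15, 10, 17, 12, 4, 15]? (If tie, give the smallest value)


Count the frequency of each value:
  4 appears 1 time(s)
  5 appears 1 time(s)
  10 appears 1 time(s)
  11 appears 1 time(s)
  12 appears 1 time(s)
  15 appears 3 time(s)
  17 appears 2 time(s)
  18 appears 1 time(s)
Maximum frequency is 3.
Only 15 reaches that frequency, so it is the mode.
Final answer: 15


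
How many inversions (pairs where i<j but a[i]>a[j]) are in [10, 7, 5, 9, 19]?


For each element, count the later elements that are smaller than it:
  10 (index 0): smaller elements after it = [7, 5, 9] -> 3
  7 (index 1): smaller elements after it = [5] -> 1
  5 (index 2): smaller elements after it = [] -> 0
  9 (index 3): smaller elements after it = [] -> 0
Total inversions = 3 + 1 + 0 + 0 = 4
Final answer: 4


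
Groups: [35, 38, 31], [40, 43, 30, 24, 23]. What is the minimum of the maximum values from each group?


Find max of each group:
  Group 1: [35, 38, 31] -> max = 38
  Group 2: [40, 43, 30, 24, 23] -> max = 43
Maxes: [38, 43]
Minimum of maxes = 38
Final answer: 38


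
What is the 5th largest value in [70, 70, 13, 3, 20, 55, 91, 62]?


Sort descending: [91, 70, 70, 62, 55, 20, 13, 3]
The 5th element (1-indexed) is at index 4.
Value = 55
Final answer: 55


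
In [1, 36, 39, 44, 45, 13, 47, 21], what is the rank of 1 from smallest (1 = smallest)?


Sort ascending: [1, 13, 21, 36, 39, 44, 45, 47]
Find 1 in the sorted list.
1 is at position 1 (1-indexed).
Final answer: 1


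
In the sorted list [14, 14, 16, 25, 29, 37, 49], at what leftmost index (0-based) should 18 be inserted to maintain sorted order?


List is sorted: [14, 14, 16, 25, 29, 37, 49]
We need the leftmost position where 18 can be inserted, i.e. the first index whose element is >= 18 (or the end of the list if none is).
Binary search with low=0, high=7 (0-based indices):
  low=0, high=7, mid=3: a[3]=25 >= 18, so high = 3
  low=0, high=3, mid=1: a[1]=14 < 18, so low = 2
  low=2, high=3, mid=2: a[2]=16 < 18, so low = 3
Now low = high = 3, so the insertion index is 3.
Final answer: 3


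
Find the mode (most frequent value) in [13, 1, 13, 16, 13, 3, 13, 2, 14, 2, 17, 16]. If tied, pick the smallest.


Count the frequency of each value:
  1 appears 1 time(s)
  2 appears 2 time(s)
  3 appears 1 time(s)
  13 appears 4 time(s)
  14 appears 1 time(s)
  16 appears 2 time(s)
  17 appears 1 time(s)
Maximum frequency is 4.
Only 13 reaches that frequency, so it is the mode.
Final answer: 13


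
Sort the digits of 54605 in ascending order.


The number 54605 has digits: 5, 4, 6, 0, 5
Sorted: 0, 4, 5, 5, 6
Joining the sorted digits gives the result.
Final answer: 04556


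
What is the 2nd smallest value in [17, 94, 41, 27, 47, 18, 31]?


Sort ascending: [17, 18, 27, 31, 41, 47, 94]
The 2nd element (1-indexed) is at index 1.
Value = 18
Final answer: 18


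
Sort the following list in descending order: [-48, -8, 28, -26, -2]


Original list: [-48, -8, 28, -26, -2]
Repeatedly take the largest remaining element:
  Remaining [-48, -8, 28, -26, -2] -> largest is 28
  Remaining [-48, -8, -26, -2] -> largest is -2
  Remaining [-48, -8, -26] -> largest is -8
  Remaining [-48, -26] -> largest is -26
  Remaining [-48] -> largest is -48
Collecting the picks in order gives the descending list.
Final answer: [28, -2, -8, -26, -48]


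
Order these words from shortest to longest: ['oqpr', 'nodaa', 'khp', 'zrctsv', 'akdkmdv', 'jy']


Compute lengths:
  'oqpr' has length 4
  'nodaa' has length 5
  'khp' has length 3
  'zrctsv' has length 6
  'akdkmdv' has length 7
  'jy' has length 2
Lengths in increasing order: 2 < 3 < 4 < 5 < 6 < 7
Listing the words in that order gives the answer.
Final answer: ['jy', 'khp', 'oqpr', 'nodaa', 'zrctsv', 'akdkmdv']


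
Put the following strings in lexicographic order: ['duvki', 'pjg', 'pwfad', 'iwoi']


Compare strings character by character (the first differing letter decides):
  'duvki' < 'iwoi' since 'd' < 'i' at position 1
  'iwoi' < 'pjg' since 'i' < 'p' at position 1
  'pjg' < 'pwfad' since 'j' < 'w' at position 2
Chaining these comparisons gives the alphabetical order.
Final answer: ['duvki', 'iwoi', 'pjg', 'pwfad']


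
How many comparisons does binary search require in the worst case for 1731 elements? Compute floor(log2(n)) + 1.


Binary search halves the search space each step.
Maximum comparisons = floor(log2(1731)) + 1
log2(1731) = 10.7574
floor(log2(1731)) = 10, so 10 + 1 = 11
Final answer: 11


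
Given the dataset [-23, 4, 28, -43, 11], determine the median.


First, sort the list: [-43, -23, 4, 11, 28]
The list has 5 elements (odd count).
The middle index is 2 (0-based), and the element there is 4.
Final answer: 4


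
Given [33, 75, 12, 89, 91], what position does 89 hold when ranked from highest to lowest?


Sort descending: [91, 89, 75, 33, 12]
Find 89 in the sorted list.
89 is at position 2.
Final answer: 2


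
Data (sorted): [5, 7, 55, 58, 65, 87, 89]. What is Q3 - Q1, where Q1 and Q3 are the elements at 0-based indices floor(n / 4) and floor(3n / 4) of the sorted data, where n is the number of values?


The data has n = 7 elements.
Q1 index = floor(7 / 4) = floor(1.75) = 1; Q3 index = floor(3 * 7 / 4) = floor(5.25) = 5
Q1 = element at index 1 = 7
Q3 = element at index 5 = 87
IQR = 87 - 7 = 80
Final answer: 80


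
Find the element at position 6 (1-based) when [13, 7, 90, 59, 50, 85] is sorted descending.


Sort descending: [90, 85, 59, 50, 13, 7]
The 6th element (1-indexed) is at index 5.
Value = 7
Final answer: 7


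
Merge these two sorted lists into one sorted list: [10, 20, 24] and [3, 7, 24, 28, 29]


List A: [10, 20, 24]
List B: [3, 7, 24, 28, 29]
Repeatedly compare the front elements and take the smaller:
  10 vs 3 -> take 3
  10 vs 7 -> take 7
  10 vs 24 -> take 10
  20 vs 24 -> take 20
  24 vs 24 -> take 24
  A is exhausted; append the rest of B: [24, 28, 29]
Final answer: [3, 7, 10, 20, 24, 24, 28, 29]


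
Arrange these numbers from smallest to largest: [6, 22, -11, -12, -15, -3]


Original list: [6, 22, -11, -12, -15, -3]
Repeatedly take the smallest remaining element:
  Remaining [6, 22, -11, -12, -15, -3] -> smallest is -15
  Remaining [6, 22, -11, -12, -3] -> smallest is -12
  Remaining [6, 22, -11, -3] -> smallest is -11
  Remaining [6, 22, -3] -> smallest is -3
  Remaining [6, 22] -> smallest is 6
  Remaining [22] -> smallest is 22
Collecting the picks in order gives the sorted list.
Final answer: [-15, -12, -11, -3, 6, 22]


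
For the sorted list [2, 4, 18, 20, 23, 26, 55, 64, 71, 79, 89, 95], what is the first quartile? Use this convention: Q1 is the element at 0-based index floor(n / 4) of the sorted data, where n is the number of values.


The list has n = 12 elements.
Q1 index = floor(12 / 4) = floor(3) = 3
Counting from index 0 in the sorted data, the element at index 3 is 20.
Final answer: 20


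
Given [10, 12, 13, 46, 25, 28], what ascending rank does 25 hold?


Sort ascending: [10, 12, 13, 25, 28, 46]
Find 25 in the sorted list.
25 is at position 4 (1-indexed).
Final answer: 4


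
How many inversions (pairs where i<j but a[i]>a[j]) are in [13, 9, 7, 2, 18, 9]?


For each element, count the later elements that are smaller than it:
  13 (index 0): smaller elements after it = [9, 7, 2, 9] -> 4
  9 (index 1): smaller elements after it = [7, 2] -> 2
  7 (index 2): smaller elements after it = [2] -> 1
  2 (index 3): smaller elements after it = [] -> 0
  18 (index 4): smaller elements after it = [9] -> 1
Total inversions = 4 + 2 + 1 + 0 + 1 = 8
Final answer: 8


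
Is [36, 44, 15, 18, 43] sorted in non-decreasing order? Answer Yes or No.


Check consecutive pairs:
  36 <= 44? True
  44 <= 15? False
  15 <= 18? True
  18 <= 43? True
1 consecutive pair(s) are out of order, so the list is not sorted.
Final answer: No


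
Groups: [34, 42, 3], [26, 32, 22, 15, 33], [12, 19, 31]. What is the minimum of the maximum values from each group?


Find max of each group:
  Group 1: [34, 42, 3] -> max = 42
  Group 2: [26, 32, 22, 15, 33] -> max = 33
  Group 3: [12, 19, 31] -> max = 31
Maxes: [42, 33, 31]
Minimum of maxes = 31
Final answer: 31


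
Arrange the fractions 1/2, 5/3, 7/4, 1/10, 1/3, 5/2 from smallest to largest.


Convert to decimal for comparison:
  1/2 = 0.5
  5/3 = 1.6667
  7/4 = 1.75
  1/10 = 0.1
  1/3 = 0.3333
  5/2 = 2.5
Decimals in increasing order: 0.1 < 0.3333 < 0.5 < 1.6667 < 1.75 < 2.5
Writing each back as its fraction gives the sorted order.
Final answer: 1/10, 1/3, 1/2, 5/3, 7/4, 5/2


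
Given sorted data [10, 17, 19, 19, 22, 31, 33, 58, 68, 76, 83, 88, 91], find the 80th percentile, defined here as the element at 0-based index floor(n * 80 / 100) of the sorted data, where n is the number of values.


The dataset has n = 13 elements.
Index = floor(13 * 80 / 100) = floor(1040 / 100) = floor(10.4) = 10
Counting from index 0 in the sorted data, the element at index 10 is 83.
Final answer: 83


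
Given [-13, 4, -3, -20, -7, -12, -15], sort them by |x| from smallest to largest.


Compute absolute values:
  |-13| = 13
  |4| = 4
  |-3| = 3
  |-20| = 20
  |-7| = 7
  |-12| = 12
  |-15| = 15
Absolute values in increasing order: 3 < 4 < 7 < 12 < 13 < 15 < 20
Listing the original numbers in that order gives the answer.
Final answer: [-3, 4, -7, -12, -13, -15, -20]


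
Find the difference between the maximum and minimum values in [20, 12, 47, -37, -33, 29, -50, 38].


Maximum value: 47
Minimum value: -50
Range = 47 - (-50) = 97
Final answer: 97


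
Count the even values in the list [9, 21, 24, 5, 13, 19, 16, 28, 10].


Check each element:
  9 is odd
  21 is odd
  24 is even
  5 is odd
  13 is odd
  19 is odd
  16 is even
  28 is even
  10 is even
Evens: [24, 16, 28, 10]
Count of evens = 4
Final answer: 4


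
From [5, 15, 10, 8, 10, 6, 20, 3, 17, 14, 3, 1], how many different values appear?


List all unique values:
Distinct values: [1, 3, 5, 6, 8, 10, 14, 15, 17, 20]
Count = 10
Final answer: 10


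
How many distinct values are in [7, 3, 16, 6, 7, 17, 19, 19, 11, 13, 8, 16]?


List all unique values:
Distinct values: [3, 6, 7, 8, 11, 13, 16, 17, 19]
Count = 9
Final answer: 9


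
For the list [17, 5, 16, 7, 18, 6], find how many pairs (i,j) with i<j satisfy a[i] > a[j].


For each element, count the later elements that are smaller than it:
  17 (index 0): smaller elements after it = [5, 16, 7, 6] -> 4
  5 (index 1): smaller elements after it = [] -> 0
  16 (index 2): smaller elements after it = [7, 6] -> 2
  7 (index 3): smaller elements after it = [6] -> 1
  18 (index 4): smaller elements after it = [6] -> 1
Total inversions = 4 + 0 + 2 + 1 + 1 = 8
Final answer: 8


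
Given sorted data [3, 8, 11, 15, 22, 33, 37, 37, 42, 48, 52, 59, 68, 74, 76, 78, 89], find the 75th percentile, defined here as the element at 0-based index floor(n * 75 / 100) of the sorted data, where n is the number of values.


The dataset has n = 17 elements.
Index = floor(17 * 75 / 100) = floor(1275 / 100) = floor(12.75) = 12
Counting from index 0 in the sorted data, the element at index 12 is 68.
Final answer: 68


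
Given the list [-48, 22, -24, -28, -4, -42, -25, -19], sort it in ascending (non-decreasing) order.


Original list: [-48, 22, -24, -28, -4, -42, -25, -19]
Repeatedly take the smallest remaining element:
  Remaining [-48, 22, -24, -28, -4, -42, -25, -19] -> smallest is -48
  Remaining [22, -24, -28, -4, -42, -25, -19] -> smallest is -42
  Remaining [22, -24, -28, -4, -25, -19] -> smallest is -28
  Remaining [22, -24, -4, -25, -19] -> smallest is -25
  Remaining [22, -24, -4, -19] -> smallest is -24
  Remaining [22, -4, -19] -> smallest is -19
  Remaining [22, -4] -> smallest is -4
  Remaining [22] -> smallest is 22
Collecting the picks in order gives the sorted list.
Final answer: [-48, -42, -28, -25, -24, -19, -4, 22]


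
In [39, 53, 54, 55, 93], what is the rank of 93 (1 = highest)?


Sort descending: [93, 55, 54, 53, 39]
Find 93 in the sorted list.
93 is at position 1.
Final answer: 1


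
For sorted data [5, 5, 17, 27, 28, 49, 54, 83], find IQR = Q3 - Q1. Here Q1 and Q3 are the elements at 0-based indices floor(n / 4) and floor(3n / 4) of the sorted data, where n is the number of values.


The data has n = 8 elements.
Q1 index = floor(8 / 4) = floor(2) = 2; Q3 index = floor(3 * 8 / 4) = floor(6) = 6
Q1 = element at index 2 = 17
Q3 = element at index 6 = 54
IQR = 54 - 17 = 37
Final answer: 37


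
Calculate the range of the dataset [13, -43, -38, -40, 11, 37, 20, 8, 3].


Maximum value: 37
Minimum value: -43
Range = 37 - (-43) = 80
Final answer: 80


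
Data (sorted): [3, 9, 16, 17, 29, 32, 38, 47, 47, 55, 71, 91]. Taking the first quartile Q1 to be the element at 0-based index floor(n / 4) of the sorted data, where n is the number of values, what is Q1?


The list has n = 12 elements.
Q1 index = floor(12 / 4) = floor(3) = 3
Counting from index 0 in the sorted data, the element at index 3 is 17.
Final answer: 17


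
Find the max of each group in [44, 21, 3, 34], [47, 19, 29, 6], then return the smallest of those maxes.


Find max of each group:
  Group 1: [44, 21, 3, 34] -> max = 44
  Group 2: [47, 19, 29, 6] -> max = 47
Maxes: [44, 47]
Minimum of maxes = 44
Final answer: 44


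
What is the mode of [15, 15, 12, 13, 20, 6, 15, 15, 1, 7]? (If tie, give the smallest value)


Count the frequency of each value:
  1 appears 1 time(s)
  6 appears 1 time(s)
  7 appears 1 time(s)
  12 appears 1 time(s)
  13 appears 1 time(s)
  15 appears 4 time(s)
  20 appears 1 time(s)
Maximum frequency is 4.
Only 15 reaches that frequency, so it is the mode.
Final answer: 15


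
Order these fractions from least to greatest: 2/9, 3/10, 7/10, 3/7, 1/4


Convert to decimal for comparison:
  2/9 = 0.2222
  3/10 = 0.3
  7/10 = 0.7
  3/7 = 0.4286
  1/4 = 0.25
Decimals in increasing order: 0.2222 < 0.25 < 0.3 < 0.4286 < 0.7
Writing each back as its fraction gives the sorted order.
Final answer: 2/9, 1/4, 3/10, 3/7, 7/10


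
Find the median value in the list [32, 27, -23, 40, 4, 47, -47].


First, sort the list: [-47, -23, 4, 27, 32, 40, 47]
The list has 7 elements (odd count).
The middle index is 3 (0-based), and the element there is 27.
Final answer: 27


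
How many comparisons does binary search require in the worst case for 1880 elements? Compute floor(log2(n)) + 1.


Binary search halves the search space each step.
Maximum comparisons = floor(log2(1880)) + 1
log2(1880) = 10.8765
floor(log2(1880)) = 10, so 10 + 1 = 11
Final answer: 11


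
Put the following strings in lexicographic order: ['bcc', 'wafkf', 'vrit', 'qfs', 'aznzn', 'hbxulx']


Compare strings character by character (the first differing letter decides):
  'aznzn' < 'bcc' since 'a' < 'b' at position 1
  'bcc' < 'hbxulx' since 'b' < 'h' at position 1
  'hbxulx' < 'qfs' since 'h' < 'q' at position 1
  'qfs' < 'vrit' since 'q' < 'v' at position 1
  'vrit' < 'wafkf' since 'v' < 'w' at position 1
Chaining these comparisons gives the alphabetical order.
Final answer: ['aznzn', 'bcc', 'hbxulx', 'qfs', 'vrit', 'wafkf']


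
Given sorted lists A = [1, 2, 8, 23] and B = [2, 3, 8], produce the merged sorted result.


List A: [1, 2, 8, 23]
List B: [2, 3, 8]
Repeatedly compare the front elements and take the smaller:
  1 vs 2 -> take 1
  2 vs 2 -> take 2
  8 vs 2 -> take 2
  8 vs 3 -> take 3
  8 vs 8 -> take 8
  23 vs 8 -> take 8
  B is exhausted; append the rest of A: [23]
Final answer: [1, 2, 2, 3, 8, 8, 23]


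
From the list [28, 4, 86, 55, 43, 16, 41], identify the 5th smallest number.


Sort ascending: [4, 16, 28, 41, 43, 55, 86]
The 5th element (1-indexed) is at index 4.
Value = 43
Final answer: 43


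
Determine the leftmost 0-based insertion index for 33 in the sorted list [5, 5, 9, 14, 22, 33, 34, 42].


List is sorted: [5, 5, 9, 14, 22, 33, 34, 42]
We need the leftmost position where 33 can be inserted, i.e. the first index whose element is >= 33 (or the end of the list if none is).
Binary search with low=0, high=8 (0-based indices):
  low=0, high=8, mid=4: a[4]=22 < 33, so low = 5
  low=5, high=8, mid=6: a[6]=34 >= 33, so high = 6
  low=5, high=6, mid=5: a[5]=33 >= 33, so high = 5
Now low = high = 5, so the insertion index is 5.
Final answer: 5


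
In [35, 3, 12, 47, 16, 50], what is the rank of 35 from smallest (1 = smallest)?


Sort ascending: [3, 12, 16, 35, 47, 50]
Find 35 in the sorted list.
35 is at position 4 (1-indexed).
Final answer: 4


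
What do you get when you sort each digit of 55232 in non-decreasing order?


The number 55232 has digits: 5, 5, 2, 3, 2
Sorted: 2, 2, 3, 5, 5
Joining the sorted digits gives the result.
Final answer: 22355


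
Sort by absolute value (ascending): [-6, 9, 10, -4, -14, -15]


Compute absolute values:
  |-6| = 6
  |9| = 9
  |10| = 10
  |-4| = 4
  |-14| = 14
  |-15| = 15
Absolute values in increasing order: 4 < 6 < 9 < 10 < 14 < 15
Listing the original numbers in that order gives the answer.
Final answer: [-4, -6, 9, 10, -14, -15]


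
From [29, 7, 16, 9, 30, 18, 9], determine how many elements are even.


Check each element:
  29 is odd
  7 is odd
  16 is even
  9 is odd
  30 is even
  18 is even
  9 is odd
Evens: [16, 30, 18]
Count of evens = 3
Final answer: 3


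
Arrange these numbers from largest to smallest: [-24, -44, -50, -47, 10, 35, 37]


Original list: [-24, -44, -50, -47, 10, 35, 37]
Repeatedly take the largest remaining element:
  Remaining [-24, -44, -50, -47, 10, 35, 37] -> largest is 37
  Remaining [-24, -44, -50, -47, 10, 35] -> largest is 35
  Remaining [-24, -44, -50, -47, 10] -> largest is 10
  Remaining [-24, -44, -50, -47] -> largest is -24
  Remaining [-44, -50, -47] -> largest is -44
  Remaining [-50, -47] -> largest is -47
  Remaining [-50] -> largest is -50
Collecting the picks in order gives the descending list.
Final answer: [37, 35, 10, -24, -44, -47, -50]


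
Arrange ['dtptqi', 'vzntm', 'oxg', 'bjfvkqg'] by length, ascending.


Compute lengths:
  'dtptqi' has length 6
  'vzntm' has length 5
  'oxg' has length 3
  'bjfvkqg' has length 7
Lengths in increasing order: 3 < 5 < 6 < 7
Listing the words in that order gives the answer.
Final answer: ['oxg', 'vzntm', 'dtptqi', 'bjfvkqg']


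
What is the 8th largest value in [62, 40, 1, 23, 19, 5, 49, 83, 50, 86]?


Sort descending: [86, 83, 62, 50, 49, 40, 23, 19, 5, 1]
The 8th element (1-indexed) is at index 7.
Value = 19
Final answer: 19


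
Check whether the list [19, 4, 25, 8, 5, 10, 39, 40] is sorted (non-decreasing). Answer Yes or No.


Check consecutive pairs:
  19 <= 4? False
  4 <= 25? True
  25 <= 8? False
  8 <= 5? False
  5 <= 10? True
  10 <= 39? True
  39 <= 40? True
3 consecutive pair(s) are out of order, so the list is not sorted.
Final answer: No


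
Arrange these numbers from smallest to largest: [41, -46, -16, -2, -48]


Original list: [41, -46, -16, -2, -48]
Repeatedly take the smallest remaining element:
  Remaining [41, -46, -16, -2, -48] -> smallest is -48
  Remaining [41, -46, -16, -2] -> smallest is -46
  Remaining [41, -16, -2] -> smallest is -16
  Remaining [41, -2] -> smallest is -2
  Remaining [41] -> smallest is 41
Collecting the picks in order gives the sorted list.
Final answer: [-48, -46, -16, -2, 41]


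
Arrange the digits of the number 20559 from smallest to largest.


The number 20559 has digits: 2, 0, 5, 5, 9
Sorted: 0, 2, 5, 5, 9
Joining the sorted digits gives the result.
Final answer: 02559


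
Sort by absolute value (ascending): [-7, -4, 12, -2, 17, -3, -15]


Compute absolute values:
  |-7| = 7
  |-4| = 4
  |12| = 12
  |-2| = 2
  |17| = 17
  |-3| = 3
  |-15| = 15
Absolute values in increasing order: 2 < 3 < 4 < 7 < 12 < 15 < 17
Listing the original numbers in that order gives the answer.
Final answer: [-2, -3, -4, -7, 12, -15, 17]


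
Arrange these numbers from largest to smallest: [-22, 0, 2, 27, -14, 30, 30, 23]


Original list: [-22, 0, 2, 27, -14, 30, 30, 23]
Repeatedly take the largest remaining element:
  Remaining [-22, 0, 2, 27, -14, 30, 30, 23] -> largest is 30
  Remaining [-22, 0, 2, 27, -14, 30, 23] -> largest is 30
  Remaining [-22, 0, 2, 27, -14, 23] -> largest is 27
  Remaining [-22, 0, 2, -14, 23] -> largest is 23
  Remaining [-22, 0, 2, -14] -> largest is 2
  Remaining [-22, 0, -14] -> largest is 0
  Remaining [-22, -14] -> largest is -14
  Remaining [-22] -> largest is -22
Collecting the picks in order gives the descending list.
Final answer: [30, 30, 27, 23, 2, 0, -14, -22]


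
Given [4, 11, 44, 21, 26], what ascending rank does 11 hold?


Sort ascending: [4, 11, 21, 26, 44]
Find 11 in the sorted list.
11 is at position 2 (1-indexed).
Final answer: 2


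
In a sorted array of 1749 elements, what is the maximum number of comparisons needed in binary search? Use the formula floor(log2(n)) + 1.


Binary search halves the search space each step.
Maximum comparisons = floor(log2(1749)) + 1
log2(1749) = 10.7723
floor(log2(1749)) = 10, so 10 + 1 = 11
Final answer: 11


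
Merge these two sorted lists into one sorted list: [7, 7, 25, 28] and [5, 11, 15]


List A: [7, 7, 25, 28]
List B: [5, 11, 15]
Repeatedly compare the front elements and take the smaller:
  7 vs 5 -> take 5
  7 vs 11 -> take 7
  7 vs 11 -> take 7
  25 vs 11 -> take 11
  25 vs 15 -> take 15
  B is exhausted; append the rest of A: [25, 28]
Final answer: [5, 7, 7, 11, 15, 25, 28]


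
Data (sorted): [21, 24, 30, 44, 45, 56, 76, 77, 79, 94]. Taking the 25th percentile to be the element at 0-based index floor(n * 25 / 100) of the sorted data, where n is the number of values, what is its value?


The dataset has n = 10 elements.
Index = floor(10 * 25 / 100) = floor(250 / 100) = floor(2.5) = 2
Counting from index 0 in the sorted data, the element at index 2 is 30.
Final answer: 30


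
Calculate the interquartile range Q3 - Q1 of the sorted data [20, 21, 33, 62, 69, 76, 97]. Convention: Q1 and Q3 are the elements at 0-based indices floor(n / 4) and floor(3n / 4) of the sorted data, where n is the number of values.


The data has n = 7 elements.
Q1 index = floor(7 / 4) = floor(1.75) = 1; Q3 index = floor(3 * 7 / 4) = floor(5.25) = 5
Q1 = element at index 1 = 21
Q3 = element at index 5 = 76
IQR = 76 - 21 = 55
Final answer: 55


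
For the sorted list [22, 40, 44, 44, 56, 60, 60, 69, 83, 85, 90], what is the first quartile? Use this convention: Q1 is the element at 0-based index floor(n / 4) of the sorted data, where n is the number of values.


The list has n = 11 elements.
Q1 index = floor(11 / 4) = floor(2.75) = 2
Counting from index 0 in the sorted data, the element at index 2 is 44.
Final answer: 44


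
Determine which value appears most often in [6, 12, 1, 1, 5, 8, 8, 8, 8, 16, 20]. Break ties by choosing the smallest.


Count the frequency of each value:
  1 appears 2 time(s)
  5 appears 1 time(s)
  6 appears 1 time(s)
  8 appears 4 time(s)
  12 appears 1 time(s)
  16 appears 1 time(s)
  20 appears 1 time(s)
Maximum frequency is 4.
Only 8 reaches that frequency, so it is the mode.
Final answer: 8


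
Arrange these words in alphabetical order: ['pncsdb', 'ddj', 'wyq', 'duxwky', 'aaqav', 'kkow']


Compare strings character by character (the first differing letter decides):
  'aaqav' < 'ddj' since 'a' < 'd' at position 1
  'ddj' < 'duxwky' since 'd' < 'u' at position 2
  'duxwky' < 'kkow' since 'd' < 'k' at position 1
  'kkow' < 'pncsdb' since 'k' < 'p' at position 1
  'pncsdb' < 'wyq' since 'p' < 'w' at position 1
Chaining these comparisons gives the alphabetical order.
Final answer: ['aaqav', 'ddj', 'duxwky', 'kkow', 'pncsdb', 'wyq']


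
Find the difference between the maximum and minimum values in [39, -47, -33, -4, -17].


Maximum value: 39
Minimum value: -47
Range = 39 - (-47) = 86
Final answer: 86


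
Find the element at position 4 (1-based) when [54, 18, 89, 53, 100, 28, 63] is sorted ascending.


Sort ascending: [18, 28, 53, 54, 63, 89, 100]
The 4th element (1-indexed) is at index 3.
Value = 54
Final answer: 54


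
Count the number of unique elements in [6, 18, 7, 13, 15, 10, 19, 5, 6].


List all unique values:
Distinct values: [5, 6, 7, 10, 13, 15, 18, 19]
Count = 8
Final answer: 8


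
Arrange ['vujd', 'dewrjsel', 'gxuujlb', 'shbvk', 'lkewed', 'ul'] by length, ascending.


Compute lengths:
  'vujd' has length 4
  'dewrjsel' has length 8
  'gxuujlb' has length 7
  'shbvk' has length 5
  'lkewed' has length 6
  'ul' has length 2
Lengths in increasing order: 2 < 4 < 5 < 6 < 7 < 8
Listing the words in that order gives the answer.
Final answer: ['ul', 'vujd', 'shbvk', 'lkewed', 'gxuujlb', 'dewrjsel']


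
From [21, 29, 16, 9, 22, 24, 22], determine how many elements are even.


Check each element:
  21 is odd
  29 is odd
  16 is even
  9 is odd
  22 is even
  24 is even
  22 is even
Evens: [16, 22, 24, 22]
Count of evens = 4
Final answer: 4


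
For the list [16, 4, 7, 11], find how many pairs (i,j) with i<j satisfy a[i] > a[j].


For each element, count the later elements that are smaller than it:
  16 (index 0): smaller elements after it = [4, 7, 11] -> 3
  4 (index 1): smaller elements after it = [] -> 0
  7 (index 2): smaller elements after it = [] -> 0
Total inversions = 3 + 0 + 0 = 3
Final answer: 3


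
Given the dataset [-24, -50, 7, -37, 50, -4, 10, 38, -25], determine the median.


First, sort the list: [-50, -37, -25, -24, -4, 7, 10, 38, 50]
The list has 9 elements (odd count).
The middle index is 4 (0-based), and the element there is -4.
Final answer: -4


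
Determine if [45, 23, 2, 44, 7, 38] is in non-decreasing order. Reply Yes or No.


Check consecutive pairs:
  45 <= 23? False
  23 <= 2? False
  2 <= 44? True
  44 <= 7? False
  7 <= 38? True
3 consecutive pair(s) are out of order, so the list is not sorted.
Final answer: No


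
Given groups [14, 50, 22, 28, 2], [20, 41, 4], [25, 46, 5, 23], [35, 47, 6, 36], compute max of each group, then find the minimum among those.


Find max of each group:
  Group 1: [14, 50, 22, 28, 2] -> max = 50
  Group 2: [20, 41, 4] -> max = 41
  Group 3: [25, 46, 5, 23] -> max = 46
  Group 4: [35, 47, 6, 36] -> max = 47
Maxes: [50, 41, 46, 47]
Minimum of maxes = 41
Final answer: 41


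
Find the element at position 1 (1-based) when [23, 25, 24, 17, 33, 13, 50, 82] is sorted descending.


Sort descending: [82, 50, 33, 25, 24, 23, 17, 13]
The 1st element (1-indexed) is at index 0.
Value = 82
Final answer: 82


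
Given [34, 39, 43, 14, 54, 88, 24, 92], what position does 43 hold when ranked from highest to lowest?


Sort descending: [92, 88, 54, 43, 39, 34, 24, 14]
Find 43 in the sorted list.
43 is at position 4.
Final answer: 4


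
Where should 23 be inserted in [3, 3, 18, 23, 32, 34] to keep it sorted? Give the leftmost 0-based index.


List is sorted: [3, 3, 18, 23, 32, 34]
We need the leftmost position where 23 can be inserted, i.e. the first index whose element is >= 23 (or the end of the list if none is).
Binary search with low=0, high=6 (0-based indices):
  low=0, high=6, mid=3: a[3]=23 >= 23, so high = 3
  low=0, high=3, mid=1: a[1]=3 < 23, so low = 2
  low=2, high=3, mid=2: a[2]=18 < 23, so low = 3
Now low = high = 3, so the insertion index is 3.
Final answer: 3


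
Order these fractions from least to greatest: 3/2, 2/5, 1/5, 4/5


Convert to decimal for comparison:
  3/2 = 1.5
  2/5 = 0.4
  1/5 = 0.2
  4/5 = 0.8
Decimals in increasing order: 0.2 < 0.4 < 0.8 < 1.5
Writing each back as its fraction gives the sorted order.
Final answer: 1/5, 2/5, 4/5, 3/2


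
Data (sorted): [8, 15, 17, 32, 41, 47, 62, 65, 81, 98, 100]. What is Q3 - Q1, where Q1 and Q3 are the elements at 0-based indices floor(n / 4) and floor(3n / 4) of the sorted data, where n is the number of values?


The data has n = 11 elements.
Q1 index = floor(11 / 4) = floor(2.75) = 2; Q3 index = floor(3 * 11 / 4) = floor(8.25) = 8
Q1 = element at index 2 = 17
Q3 = element at index 8 = 81
IQR = 81 - 17 = 64
Final answer: 64


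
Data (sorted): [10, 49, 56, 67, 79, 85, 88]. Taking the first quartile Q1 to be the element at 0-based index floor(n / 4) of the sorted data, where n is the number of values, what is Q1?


The list has n = 7 elements.
Q1 index = floor(7 / 4) = floor(1.75) = 1
Counting from index 0 in the sorted data, the element at index 1 is 49.
Final answer: 49


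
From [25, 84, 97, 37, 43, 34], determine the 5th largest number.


Sort descending: [97, 84, 43, 37, 34, 25]
The 5th element (1-indexed) is at index 4.
Value = 34
Final answer: 34


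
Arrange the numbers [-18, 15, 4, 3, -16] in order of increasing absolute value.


Compute absolute values:
  |-18| = 18
  |15| = 15
  |4| = 4
  |3| = 3
  |-16| = 16
Absolute values in increasing order: 3 < 4 < 15 < 16 < 18
Listing the original numbers in that order gives the answer.
Final answer: [3, 4, 15, -16, -18]


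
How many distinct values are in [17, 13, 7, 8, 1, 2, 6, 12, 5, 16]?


List all unique values:
Distinct values: [1, 2, 5, 6, 7, 8, 12, 13, 16, 17]
Count = 10
Final answer: 10


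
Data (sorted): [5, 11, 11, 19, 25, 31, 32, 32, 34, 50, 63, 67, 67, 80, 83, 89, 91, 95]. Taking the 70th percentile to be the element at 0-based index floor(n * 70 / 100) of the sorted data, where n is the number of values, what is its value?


The dataset has n = 18 elements.
Index = floor(18 * 70 / 100) = floor(1260 / 100) = floor(12.6) = 12
Counting from index 0 in the sorted data, the element at index 12 is 67.
Final answer: 67


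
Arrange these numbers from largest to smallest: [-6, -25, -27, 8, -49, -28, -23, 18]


Original list: [-6, -25, -27, 8, -49, -28, -23, 18]
Repeatedly take the largest remaining element:
  Remaining [-6, -25, -27, 8, -49, -28, -23, 18] -> largest is 18
  Remaining [-6, -25, -27, 8, -49, -28, -23] -> largest is 8
  Remaining [-6, -25, -27, -49, -28, -23] -> largest is -6
  Remaining [-25, -27, -49, -28, -23] -> largest is -23
  Remaining [-25, -27, -49, -28] -> largest is -25
  Remaining [-27, -49, -28] -> largest is -27
  Remaining [-49, -28] -> largest is -28
  Remaining [-49] -> largest is -49
Collecting the picks in order gives the descending list.
Final answer: [18, 8, -6, -23, -25, -27, -28, -49]


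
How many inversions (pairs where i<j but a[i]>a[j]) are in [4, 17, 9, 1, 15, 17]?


For each element, count the later elements that are smaller than it:
  4 (index 0): smaller elements after it = [1] -> 1
  17 (index 1): smaller elements after it = [9, 1, 15] -> 3
  9 (index 2): smaller elements after it = [1] -> 1
  1 (index 3): smaller elements after it = [] -> 0
  15 (index 4): smaller elements after it = [] -> 0
Total inversions = 1 + 3 + 1 + 0 + 0 = 5
Final answer: 5


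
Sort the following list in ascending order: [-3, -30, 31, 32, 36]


Original list: [-3, -30, 31, 32, 36]
Repeatedly take the smallest remaining element:
  Remaining [-3, -30, 31, 32, 36] -> smallest is -30
  Remaining [-3, 31, 32, 36] -> smallest is -3
  Remaining [31, 32, 36] -> smallest is 31
  Remaining [32, 36] -> smallest is 32
  Remaining [36] -> smallest is 36
Collecting the picks in order gives the sorted list.
Final answer: [-30, -3, 31, 32, 36]


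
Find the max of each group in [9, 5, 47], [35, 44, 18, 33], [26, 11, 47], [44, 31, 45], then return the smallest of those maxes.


Find max of each group:
  Group 1: [9, 5, 47] -> max = 47
  Group 2: [35, 44, 18, 33] -> max = 44
  Group 3: [26, 11, 47] -> max = 47
  Group 4: [44, 31, 45] -> max = 45
Maxes: [47, 44, 47, 45]
Minimum of maxes = 44
Final answer: 44


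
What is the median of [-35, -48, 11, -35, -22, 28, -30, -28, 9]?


First, sort the list: [-48, -35, -35, -30, -28, -22, 9, 11, 28]
The list has 9 elements (odd count).
The middle index is 4 (0-based), and the element there is -28.
Final answer: -28


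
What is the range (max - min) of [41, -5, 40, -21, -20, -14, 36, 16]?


Maximum value: 41
Minimum value: -21
Range = 41 - (-21) = 62
Final answer: 62


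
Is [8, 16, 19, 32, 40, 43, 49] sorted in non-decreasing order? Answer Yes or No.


Check consecutive pairs:
  8 <= 16? True
  16 <= 19? True
  19 <= 32? True
  32 <= 40? True
  40 <= 43? True
  43 <= 49? True
Every consecutive pair is in order, so the list is non-decreasing.
Final answer: Yes


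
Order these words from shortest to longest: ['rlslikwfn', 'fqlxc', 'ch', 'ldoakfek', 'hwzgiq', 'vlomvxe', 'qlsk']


Compute lengths:
  'rlslikwfn' has length 9
  'fqlxc' has length 5
  'ch' has length 2
  'ldoakfek' has length 8
  'hwzgiq' has length 6
  'vlomvxe' has length 7
  'qlsk' has length 4
Lengths in increasing order: 2 < 4 < 5 < 6 < 7 < 8 < 9
Listing the words in that order gives the answer.
Final answer: ['ch', 'qlsk', 'fqlxc', 'hwzgiq', 'vlomvxe', 'ldoakfek', 'rlslikwfn']


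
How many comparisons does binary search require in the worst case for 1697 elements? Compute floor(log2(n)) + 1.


Binary search halves the search space each step.
Maximum comparisons = floor(log2(1697)) + 1
log2(1697) = 10.7288
floor(log2(1697)) = 10, so 10 + 1 = 11
Final answer: 11


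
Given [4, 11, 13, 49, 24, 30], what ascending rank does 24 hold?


Sort ascending: [4, 11, 13, 24, 30, 49]
Find 24 in the sorted list.
24 is at position 4 (1-indexed).
Final answer: 4


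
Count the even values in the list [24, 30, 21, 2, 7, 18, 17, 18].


Check each element:
  24 is even
  30 is even
  21 is odd
  2 is even
  7 is odd
  18 is even
  17 is odd
  18 is even
Evens: [24, 30, 2, 18, 18]
Count of evens = 5
Final answer: 5


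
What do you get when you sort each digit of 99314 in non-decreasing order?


The number 99314 has digits: 9, 9, 3, 1, 4
Sorted: 1, 3, 4, 9, 9
Joining the sorted digits gives the result.
Final answer: 13499


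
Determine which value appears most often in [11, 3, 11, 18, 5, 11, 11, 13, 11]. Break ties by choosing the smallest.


Count the frequency of each value:
  3 appears 1 time(s)
  5 appears 1 time(s)
  11 appears 5 time(s)
  13 appears 1 time(s)
  18 appears 1 time(s)
Maximum frequency is 5.
Only 11 reaches that frequency, so it is the mode.
Final answer: 11


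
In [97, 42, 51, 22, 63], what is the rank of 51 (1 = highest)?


Sort descending: [97, 63, 51, 42, 22]
Find 51 in the sorted list.
51 is at position 3.
Final answer: 3


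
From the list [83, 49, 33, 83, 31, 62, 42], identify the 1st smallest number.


Sort ascending: [31, 33, 42, 49, 62, 83, 83]
The 1st element (1-indexed) is at index 0.
Value = 31
Final answer: 31


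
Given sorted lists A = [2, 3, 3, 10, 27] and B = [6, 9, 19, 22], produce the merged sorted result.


List A: [2, 3, 3, 10, 27]
List B: [6, 9, 19, 22]
Repeatedly compare the front elements and take the smaller:
  2 vs 6 -> take 2
  3 vs 6 -> take 3
  3 vs 6 -> take 3
  10 vs 6 -> take 6
  10 vs 9 -> take 9
  10 vs 19 -> take 10
  27 vs 19 -> take 19
  27 vs 22 -> take 22
  B is exhausted; append the rest of A: [27]
Final answer: [2, 3, 3, 6, 9, 10, 19, 22, 27]


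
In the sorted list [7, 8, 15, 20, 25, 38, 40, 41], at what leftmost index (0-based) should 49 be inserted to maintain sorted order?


List is sorted: [7, 8, 15, 20, 25, 38, 40, 41]
We need the leftmost position where 49 can be inserted, i.e. the first index whose element is >= 49 (or the end of the list if none is).
Binary search with low=0, high=8 (0-based indices):
  low=0, high=8, mid=4: a[4]=25 < 49, so low = 5
  low=5, high=8, mid=6: a[6]=40 < 49, so low = 7
  low=7, high=8, mid=7: a[7]=41 < 49, so low = 8
Now low = high = 8, so the insertion index is 8.
Final answer: 8
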